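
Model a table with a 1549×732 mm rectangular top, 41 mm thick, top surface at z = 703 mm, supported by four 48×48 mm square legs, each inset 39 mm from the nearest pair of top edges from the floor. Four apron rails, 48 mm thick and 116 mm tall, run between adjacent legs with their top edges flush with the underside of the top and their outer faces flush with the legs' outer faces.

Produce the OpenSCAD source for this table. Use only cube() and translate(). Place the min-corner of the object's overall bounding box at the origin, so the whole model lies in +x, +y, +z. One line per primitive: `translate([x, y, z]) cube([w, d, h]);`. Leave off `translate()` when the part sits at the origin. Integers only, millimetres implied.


translate([0, 0, 662]) cube([1549, 732, 41]);
translate([39, 39, 0]) cube([48, 48, 662]);
translate([1462, 39, 0]) cube([48, 48, 662]);
translate([39, 645, 0]) cube([48, 48, 662]);
translate([1462, 645, 0]) cube([48, 48, 662]);
translate([87, 39, 546]) cube([1375, 48, 116]);
translate([87, 645, 546]) cube([1375, 48, 116]);
translate([39, 87, 546]) cube([48, 558, 116]);
translate([1462, 87, 546]) cube([48, 558, 116]);


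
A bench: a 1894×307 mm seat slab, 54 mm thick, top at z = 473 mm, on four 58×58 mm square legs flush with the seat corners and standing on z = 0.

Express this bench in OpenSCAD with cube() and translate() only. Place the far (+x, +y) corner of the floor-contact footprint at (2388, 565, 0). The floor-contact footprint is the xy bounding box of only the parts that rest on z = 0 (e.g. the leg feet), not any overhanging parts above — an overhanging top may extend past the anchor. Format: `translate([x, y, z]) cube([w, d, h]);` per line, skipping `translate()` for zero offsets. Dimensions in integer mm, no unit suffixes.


// leg_h = 473 − 54 = 419
translate([494, 258, 419]) cube([1894, 307, 54]);
translate([494, 258, 0]) cube([58, 58, 419]);
translate([494, 507, 0]) cube([58, 58, 419]);
translate([2330, 258, 0]) cube([58, 58, 419]);
translate([2330, 507, 0]) cube([58, 58, 419]);


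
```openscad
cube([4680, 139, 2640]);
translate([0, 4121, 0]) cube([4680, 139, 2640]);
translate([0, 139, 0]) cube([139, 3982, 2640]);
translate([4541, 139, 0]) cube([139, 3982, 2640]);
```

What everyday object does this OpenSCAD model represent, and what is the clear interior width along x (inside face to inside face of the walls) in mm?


A house (or room) frame. The interior width is 4402 mm.

Four 2640 mm walls enclosing a rectangle with no floor or roof — a room or house frame. Outside width is 4680 mm and wall thickness is 139 mm, so the interior width is 4680 − 2 × 139 = 4402 mm.


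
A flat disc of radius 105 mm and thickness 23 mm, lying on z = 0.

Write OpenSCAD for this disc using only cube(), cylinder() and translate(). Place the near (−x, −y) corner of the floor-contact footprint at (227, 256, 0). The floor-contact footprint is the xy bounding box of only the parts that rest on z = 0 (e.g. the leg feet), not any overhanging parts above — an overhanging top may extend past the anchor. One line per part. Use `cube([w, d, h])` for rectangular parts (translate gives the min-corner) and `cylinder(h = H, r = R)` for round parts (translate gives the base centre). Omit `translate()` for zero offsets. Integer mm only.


translate([332, 361, 0]) cylinder(h = 23, r = 105);


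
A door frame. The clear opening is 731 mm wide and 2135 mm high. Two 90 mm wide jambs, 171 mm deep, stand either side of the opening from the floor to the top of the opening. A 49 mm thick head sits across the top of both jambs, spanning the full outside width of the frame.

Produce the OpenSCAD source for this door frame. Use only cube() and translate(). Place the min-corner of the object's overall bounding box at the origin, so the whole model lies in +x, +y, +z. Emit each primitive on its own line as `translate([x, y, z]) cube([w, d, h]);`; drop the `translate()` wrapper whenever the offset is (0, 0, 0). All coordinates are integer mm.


cube([90, 171, 2135]);
translate([821, 0, 0]) cube([90, 171, 2135]);
translate([0, 0, 2135]) cube([911, 171, 49]);


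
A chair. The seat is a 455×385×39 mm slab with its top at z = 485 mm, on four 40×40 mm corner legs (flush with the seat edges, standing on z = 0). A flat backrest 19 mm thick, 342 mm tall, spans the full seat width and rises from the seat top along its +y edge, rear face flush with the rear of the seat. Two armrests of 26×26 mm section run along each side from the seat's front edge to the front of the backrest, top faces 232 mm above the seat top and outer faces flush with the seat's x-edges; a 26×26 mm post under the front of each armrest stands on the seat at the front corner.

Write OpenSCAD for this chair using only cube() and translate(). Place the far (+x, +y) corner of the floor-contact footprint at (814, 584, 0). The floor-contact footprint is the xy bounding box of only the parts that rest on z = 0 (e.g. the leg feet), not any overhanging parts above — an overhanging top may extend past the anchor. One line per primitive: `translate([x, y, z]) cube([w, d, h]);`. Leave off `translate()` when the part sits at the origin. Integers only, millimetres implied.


// leg_h = 485 - 39 = 446
// arm post h = 232 - 26 = 206
translate([359, 199, 446]) cube([455, 385, 39]);
translate([359, 199, 0]) cube([40, 40, 446]);
translate([774, 199, 0]) cube([40, 40, 446]);
translate([359, 544, 0]) cube([40, 40, 446]);
translate([774, 544, 0]) cube([40, 40, 446]);
translate([359, 565, 485]) cube([455, 19, 342]);
translate([359, 199, 691]) cube([26, 366, 26]);
translate([788, 199, 691]) cube([26, 366, 26]);
translate([359, 199, 485]) cube([26, 26, 206]);
translate([788, 199, 485]) cube([26, 26, 206]);


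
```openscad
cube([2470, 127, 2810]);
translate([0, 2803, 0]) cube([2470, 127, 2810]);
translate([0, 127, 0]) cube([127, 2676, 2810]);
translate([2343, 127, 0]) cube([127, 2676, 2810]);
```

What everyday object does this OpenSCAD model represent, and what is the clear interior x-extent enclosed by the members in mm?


A house (or room) frame. The interior width is 2216 mm.

Four 2810 mm walls enclosing a rectangle with no floor or roof — a room or house frame. Outside width is 2470 mm and wall thickness is 127 mm, so the interior width is 2470 − 2 × 127 = 2216 mm.


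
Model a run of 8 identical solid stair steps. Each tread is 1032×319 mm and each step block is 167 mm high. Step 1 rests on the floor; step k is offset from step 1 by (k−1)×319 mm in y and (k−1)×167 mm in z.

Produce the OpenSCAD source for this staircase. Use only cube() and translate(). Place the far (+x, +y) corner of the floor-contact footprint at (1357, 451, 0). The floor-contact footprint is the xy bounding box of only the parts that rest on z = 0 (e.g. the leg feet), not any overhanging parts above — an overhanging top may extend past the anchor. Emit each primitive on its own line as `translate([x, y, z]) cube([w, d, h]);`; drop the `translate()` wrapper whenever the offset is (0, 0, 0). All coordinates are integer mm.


translate([325, 132, 0]) cube([1032, 319, 167]);
translate([325, 451, 167]) cube([1032, 319, 167]);
translate([325, 770, 334]) cube([1032, 319, 167]);
translate([325, 1089, 501]) cube([1032, 319, 167]);
translate([325, 1408, 668]) cube([1032, 319, 167]);
translate([325, 1727, 835]) cube([1032, 319, 167]);
translate([325, 2046, 1002]) cube([1032, 319, 167]);
translate([325, 2365, 1169]) cube([1032, 319, 167]);


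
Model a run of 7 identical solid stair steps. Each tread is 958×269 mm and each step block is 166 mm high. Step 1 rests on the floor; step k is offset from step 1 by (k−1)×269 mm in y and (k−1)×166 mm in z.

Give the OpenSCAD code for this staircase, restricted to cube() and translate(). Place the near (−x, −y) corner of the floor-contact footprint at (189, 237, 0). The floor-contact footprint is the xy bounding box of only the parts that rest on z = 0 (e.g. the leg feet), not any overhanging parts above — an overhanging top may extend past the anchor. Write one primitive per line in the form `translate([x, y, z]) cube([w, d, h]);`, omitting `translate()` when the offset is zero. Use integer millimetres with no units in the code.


translate([189, 237, 0]) cube([958, 269, 166]);
translate([189, 506, 166]) cube([958, 269, 166]);
translate([189, 775, 332]) cube([958, 269, 166]);
translate([189, 1044, 498]) cube([958, 269, 166]);
translate([189, 1313, 664]) cube([958, 269, 166]);
translate([189, 1582, 830]) cube([958, 269, 166]);
translate([189, 1851, 996]) cube([958, 269, 166]);


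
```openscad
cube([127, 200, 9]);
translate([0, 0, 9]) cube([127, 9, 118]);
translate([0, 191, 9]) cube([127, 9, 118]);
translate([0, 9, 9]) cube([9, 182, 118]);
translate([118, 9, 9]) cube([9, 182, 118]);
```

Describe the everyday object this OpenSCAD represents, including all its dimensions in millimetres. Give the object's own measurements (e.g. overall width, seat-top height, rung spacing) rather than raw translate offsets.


An open-topped rectangular box: outside dimensions 127×200×127 mm, with a uniform wall and base thickness of 9 mm. The base is a full 127×200 slab on the floor; four walls sit on top of the base. The front and back walls (the −y and +y sides) span the full width; the two side walls fit between them.


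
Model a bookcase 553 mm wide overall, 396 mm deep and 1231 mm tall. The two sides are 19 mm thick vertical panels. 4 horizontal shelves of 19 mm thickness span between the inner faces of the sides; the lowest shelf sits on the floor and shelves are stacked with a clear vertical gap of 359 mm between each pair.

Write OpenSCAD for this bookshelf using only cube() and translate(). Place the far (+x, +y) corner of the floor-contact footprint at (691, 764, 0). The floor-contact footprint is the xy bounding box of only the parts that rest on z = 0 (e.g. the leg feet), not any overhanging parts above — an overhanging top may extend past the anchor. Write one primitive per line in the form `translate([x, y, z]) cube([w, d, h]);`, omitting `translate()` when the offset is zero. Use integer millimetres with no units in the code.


translate([138, 368, 0]) cube([19, 396, 1231]);
translate([672, 368, 0]) cube([19, 396, 1231]);
translate([157, 368, 0]) cube([515, 396, 19]);
translate([157, 368, 378]) cube([515, 396, 19]);
translate([157, 368, 756]) cube([515, 396, 19]);
translate([157, 368, 1134]) cube([515, 396, 19]);


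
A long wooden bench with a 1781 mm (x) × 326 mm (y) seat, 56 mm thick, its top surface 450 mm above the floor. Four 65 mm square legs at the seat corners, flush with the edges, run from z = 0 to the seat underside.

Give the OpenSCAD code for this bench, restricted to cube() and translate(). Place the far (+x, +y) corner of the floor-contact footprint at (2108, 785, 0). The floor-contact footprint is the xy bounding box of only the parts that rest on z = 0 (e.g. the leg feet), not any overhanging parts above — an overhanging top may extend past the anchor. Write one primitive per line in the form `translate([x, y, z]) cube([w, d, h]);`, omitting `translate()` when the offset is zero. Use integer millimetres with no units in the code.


translate([327, 459, 394]) cube([1781, 326, 56]);
translate([327, 459, 0]) cube([65, 65, 394]);
translate([327, 720, 0]) cube([65, 65, 394]);
translate([2043, 459, 0]) cube([65, 65, 394]);
translate([2043, 720, 0]) cube([65, 65, 394]);


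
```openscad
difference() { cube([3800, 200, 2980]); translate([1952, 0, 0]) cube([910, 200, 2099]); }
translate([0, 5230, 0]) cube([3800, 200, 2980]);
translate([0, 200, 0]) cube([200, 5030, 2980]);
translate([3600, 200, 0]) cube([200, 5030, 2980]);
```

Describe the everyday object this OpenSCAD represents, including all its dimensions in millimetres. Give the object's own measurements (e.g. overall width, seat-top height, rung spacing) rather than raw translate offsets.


A single room: four walls, each 2980 mm tall and 200 mm thick, enclosing an outside footprint 3800×5430 mm (x × y), no floor or roof. The front and back walls (−y and +y sides) run the full x-width; the side walls fit between their inner faces. A door opening 910 mm wide and 2099 mm tall is cut through the front wall from the floor up, its −x edge 1952 mm from the wall's −x end.


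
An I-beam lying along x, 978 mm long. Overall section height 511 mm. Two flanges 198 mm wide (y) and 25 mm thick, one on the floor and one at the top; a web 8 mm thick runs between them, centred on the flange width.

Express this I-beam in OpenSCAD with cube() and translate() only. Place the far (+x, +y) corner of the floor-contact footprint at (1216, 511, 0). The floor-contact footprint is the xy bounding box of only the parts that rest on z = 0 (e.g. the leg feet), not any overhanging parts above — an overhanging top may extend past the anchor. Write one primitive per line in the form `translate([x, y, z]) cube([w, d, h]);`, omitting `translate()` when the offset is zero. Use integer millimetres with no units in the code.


translate([238, 313, 0]) cube([978, 198, 25]);
translate([238, 408, 25]) cube([978, 8, 461]);
translate([238, 313, 486]) cube([978, 198, 25]);


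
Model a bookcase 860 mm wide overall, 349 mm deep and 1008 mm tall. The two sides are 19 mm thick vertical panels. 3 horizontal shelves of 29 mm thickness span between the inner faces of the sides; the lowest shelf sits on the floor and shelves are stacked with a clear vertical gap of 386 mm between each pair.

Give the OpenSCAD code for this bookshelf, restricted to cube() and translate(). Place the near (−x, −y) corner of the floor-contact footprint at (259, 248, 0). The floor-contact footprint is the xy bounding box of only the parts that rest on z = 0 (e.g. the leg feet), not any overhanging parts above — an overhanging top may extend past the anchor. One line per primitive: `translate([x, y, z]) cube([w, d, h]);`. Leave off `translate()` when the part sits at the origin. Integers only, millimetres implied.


translate([259, 248, 0]) cube([19, 349, 1008]);
translate([1100, 248, 0]) cube([19, 349, 1008]);
translate([278, 248, 0]) cube([822, 349, 29]);
translate([278, 248, 415]) cube([822, 349, 29]);
translate([278, 248, 830]) cube([822, 349, 29]);


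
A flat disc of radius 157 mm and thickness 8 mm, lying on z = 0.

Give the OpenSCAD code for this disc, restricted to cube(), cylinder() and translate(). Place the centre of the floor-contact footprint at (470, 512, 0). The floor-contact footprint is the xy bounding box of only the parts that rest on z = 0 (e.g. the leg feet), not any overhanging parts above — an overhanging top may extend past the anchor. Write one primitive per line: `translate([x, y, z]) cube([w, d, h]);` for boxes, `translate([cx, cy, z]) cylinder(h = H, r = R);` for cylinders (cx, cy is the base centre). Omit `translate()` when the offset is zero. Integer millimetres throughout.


translate([470, 512, 0]) cylinder(h = 8, r = 157);


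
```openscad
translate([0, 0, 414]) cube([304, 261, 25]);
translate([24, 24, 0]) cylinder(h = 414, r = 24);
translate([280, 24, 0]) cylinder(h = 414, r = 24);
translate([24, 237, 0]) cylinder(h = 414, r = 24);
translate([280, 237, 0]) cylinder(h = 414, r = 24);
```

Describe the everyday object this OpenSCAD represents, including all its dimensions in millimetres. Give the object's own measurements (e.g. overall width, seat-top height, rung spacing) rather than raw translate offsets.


A simple wooden stool: a rectangular seat 304 mm (x) by 261 mm (y), 25 mm thick, top face at z = 439 mm, on four round legs, each 48 mm in diameter. The legs rest on z = 0, each leg's axis is inset half a diameter from the nearest pair of seat edges (so the leg's bounding box is flush with the corner).


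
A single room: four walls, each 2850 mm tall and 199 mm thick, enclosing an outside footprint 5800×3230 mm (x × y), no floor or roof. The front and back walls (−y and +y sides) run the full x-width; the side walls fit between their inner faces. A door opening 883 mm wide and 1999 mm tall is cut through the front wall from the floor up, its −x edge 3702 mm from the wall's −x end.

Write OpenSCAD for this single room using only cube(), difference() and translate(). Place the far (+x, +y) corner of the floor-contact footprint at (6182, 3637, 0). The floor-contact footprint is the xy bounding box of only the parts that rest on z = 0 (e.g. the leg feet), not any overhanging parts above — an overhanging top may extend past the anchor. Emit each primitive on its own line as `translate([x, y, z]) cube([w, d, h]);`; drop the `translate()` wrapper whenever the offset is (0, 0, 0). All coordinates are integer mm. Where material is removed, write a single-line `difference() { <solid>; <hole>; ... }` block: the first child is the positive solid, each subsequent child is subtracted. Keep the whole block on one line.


difference() { translate([382, 407, 0]) cube([5800, 199, 2850]); translate([4084, 407, 0]) cube([883, 199, 1999]); }
translate([382, 3438, 0]) cube([5800, 199, 2850]);
translate([382, 606, 0]) cube([199, 2832, 2850]);
translate([5983, 606, 0]) cube([199, 2832, 2850]);


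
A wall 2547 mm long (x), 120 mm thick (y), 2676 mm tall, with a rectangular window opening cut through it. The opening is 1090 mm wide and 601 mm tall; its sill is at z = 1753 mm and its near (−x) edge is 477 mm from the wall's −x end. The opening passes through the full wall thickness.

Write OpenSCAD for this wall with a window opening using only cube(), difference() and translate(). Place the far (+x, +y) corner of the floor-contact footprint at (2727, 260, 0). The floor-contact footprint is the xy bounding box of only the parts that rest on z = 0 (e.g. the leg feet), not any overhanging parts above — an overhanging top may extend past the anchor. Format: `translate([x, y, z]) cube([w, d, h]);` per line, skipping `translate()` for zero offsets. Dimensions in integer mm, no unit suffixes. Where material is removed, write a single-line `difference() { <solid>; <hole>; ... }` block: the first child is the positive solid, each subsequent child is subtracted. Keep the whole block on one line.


difference() { translate([180, 140, 0]) cube([2547, 120, 2676]); translate([657, 140, 1753]) cube([1090, 120, 601]); }


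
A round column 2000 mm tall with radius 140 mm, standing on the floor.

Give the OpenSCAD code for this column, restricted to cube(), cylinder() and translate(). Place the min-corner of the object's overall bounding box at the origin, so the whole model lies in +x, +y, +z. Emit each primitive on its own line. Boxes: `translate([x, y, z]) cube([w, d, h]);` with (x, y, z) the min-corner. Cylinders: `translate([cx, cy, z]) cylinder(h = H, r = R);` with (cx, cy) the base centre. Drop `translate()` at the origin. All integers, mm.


translate([140, 140, 0]) cylinder(h = 2000, r = 140);


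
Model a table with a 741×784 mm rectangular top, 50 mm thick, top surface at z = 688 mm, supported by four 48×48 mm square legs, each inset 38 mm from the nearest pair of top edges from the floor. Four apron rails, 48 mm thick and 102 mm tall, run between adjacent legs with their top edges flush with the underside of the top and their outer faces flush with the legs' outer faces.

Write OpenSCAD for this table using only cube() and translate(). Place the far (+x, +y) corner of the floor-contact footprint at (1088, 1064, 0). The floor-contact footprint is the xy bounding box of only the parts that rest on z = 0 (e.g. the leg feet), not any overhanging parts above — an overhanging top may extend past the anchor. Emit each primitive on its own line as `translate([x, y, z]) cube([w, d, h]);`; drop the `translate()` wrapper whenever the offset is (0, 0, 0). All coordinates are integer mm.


translate([385, 318, 638]) cube([741, 784, 50]);
translate([423, 356, 0]) cube([48, 48, 638]);
translate([1040, 356, 0]) cube([48, 48, 638]);
translate([423, 1016, 0]) cube([48, 48, 638]);
translate([1040, 1016, 0]) cube([48, 48, 638]);
translate([471, 356, 536]) cube([569, 48, 102]);
translate([471, 1016, 536]) cube([569, 48, 102]);
translate([423, 404, 536]) cube([48, 612, 102]);
translate([1040, 404, 536]) cube([48, 612, 102]);


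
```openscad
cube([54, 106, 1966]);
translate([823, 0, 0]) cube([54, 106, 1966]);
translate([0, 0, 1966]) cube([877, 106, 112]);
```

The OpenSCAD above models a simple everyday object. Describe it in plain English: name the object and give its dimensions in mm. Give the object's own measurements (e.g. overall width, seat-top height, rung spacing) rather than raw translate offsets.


A door frame. The clear opening is 769 mm wide and 1966 mm high. Two 54 mm wide jambs, 106 mm deep, stand either side of the opening from the floor to the top of the opening. A 112 mm thick head sits across the top of both jambs, spanning the full outside width of the frame.


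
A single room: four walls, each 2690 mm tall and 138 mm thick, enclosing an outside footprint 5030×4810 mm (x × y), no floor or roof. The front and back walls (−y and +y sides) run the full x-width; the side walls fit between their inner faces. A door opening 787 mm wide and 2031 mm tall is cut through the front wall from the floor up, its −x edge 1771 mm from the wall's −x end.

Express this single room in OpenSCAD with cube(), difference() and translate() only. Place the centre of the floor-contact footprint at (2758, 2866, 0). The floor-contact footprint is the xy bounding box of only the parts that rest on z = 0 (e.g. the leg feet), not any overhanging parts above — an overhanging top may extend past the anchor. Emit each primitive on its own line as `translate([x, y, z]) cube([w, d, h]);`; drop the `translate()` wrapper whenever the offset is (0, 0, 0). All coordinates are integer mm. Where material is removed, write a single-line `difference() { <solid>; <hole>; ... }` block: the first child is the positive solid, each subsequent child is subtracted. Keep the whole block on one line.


difference() { translate([243, 461, 0]) cube([5030, 138, 2690]); translate([2014, 461, 0]) cube([787, 138, 2031]); }
translate([243, 5133, 0]) cube([5030, 138, 2690]);
translate([243, 599, 0]) cube([138, 4534, 2690]);
translate([5135, 599, 0]) cube([138, 4534, 2690]);


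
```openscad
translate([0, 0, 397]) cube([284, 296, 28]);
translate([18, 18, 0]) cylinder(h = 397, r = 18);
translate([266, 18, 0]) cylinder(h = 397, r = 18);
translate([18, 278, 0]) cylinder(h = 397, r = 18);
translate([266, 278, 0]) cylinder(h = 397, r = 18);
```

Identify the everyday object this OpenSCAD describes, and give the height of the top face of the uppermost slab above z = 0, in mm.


A stool. The seat height is 425 mm.

A 284×296×28 slab at z = 397 on four corner cylinders — a stool. The seat top is 397 + 28 = 425 mm.


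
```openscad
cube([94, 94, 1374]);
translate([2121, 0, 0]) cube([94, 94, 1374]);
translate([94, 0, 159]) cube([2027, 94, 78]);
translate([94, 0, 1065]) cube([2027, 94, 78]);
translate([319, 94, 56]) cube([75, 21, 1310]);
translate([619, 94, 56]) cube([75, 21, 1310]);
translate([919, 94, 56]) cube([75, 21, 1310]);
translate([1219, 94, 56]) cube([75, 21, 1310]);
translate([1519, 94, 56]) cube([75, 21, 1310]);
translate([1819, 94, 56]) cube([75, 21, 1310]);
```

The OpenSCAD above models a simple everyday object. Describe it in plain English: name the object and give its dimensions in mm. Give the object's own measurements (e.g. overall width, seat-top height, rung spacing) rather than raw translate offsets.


A fence section. Two 94×94 mm posts, 1374 mm tall, stand on the floor with a clear span of 2027 mm between their inner faces. Two horizontal rails of 94×78 mm section span the gap between the posts with their undersides at z = 159 mm and z = 1065 mm, flush with the posts' −y face. 6 pickets, each 75 mm wide, 21 mm thick and 1310 mm tall, are fixed to the +y face of the rails with their bottoms at z = 56 mm, spaced across the span with a 225 mm gap after the −x post and between neighbouring pickets, with 227 mm left before the +x post.


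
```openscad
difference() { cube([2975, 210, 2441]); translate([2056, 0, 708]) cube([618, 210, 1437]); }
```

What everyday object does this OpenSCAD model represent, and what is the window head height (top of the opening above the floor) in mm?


A wall with a window opening. The window head height is 2145 mm.

A wall with a rectangular opening subtracted — a window. Sill at z = 708, opening 1437 mm tall, so the head is at 708 + 1437 = 2145 mm.


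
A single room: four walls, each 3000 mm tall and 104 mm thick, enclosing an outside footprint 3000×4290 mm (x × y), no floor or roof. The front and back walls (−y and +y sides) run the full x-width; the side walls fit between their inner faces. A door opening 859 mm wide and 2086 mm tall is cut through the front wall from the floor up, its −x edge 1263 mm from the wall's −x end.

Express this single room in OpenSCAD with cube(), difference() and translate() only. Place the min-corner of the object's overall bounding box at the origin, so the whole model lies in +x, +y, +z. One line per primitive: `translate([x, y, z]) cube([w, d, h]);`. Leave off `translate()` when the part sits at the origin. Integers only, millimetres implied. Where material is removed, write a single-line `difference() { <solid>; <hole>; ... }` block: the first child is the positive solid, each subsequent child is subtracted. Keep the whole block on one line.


difference() { cube([3000, 104, 3000]); translate([1263, 0, 0]) cube([859, 104, 2086]); }
translate([0, 4186, 0]) cube([3000, 104, 3000]);
translate([0, 104, 0]) cube([104, 4082, 3000]);
translate([2896, 104, 0]) cube([104, 4082, 3000]);


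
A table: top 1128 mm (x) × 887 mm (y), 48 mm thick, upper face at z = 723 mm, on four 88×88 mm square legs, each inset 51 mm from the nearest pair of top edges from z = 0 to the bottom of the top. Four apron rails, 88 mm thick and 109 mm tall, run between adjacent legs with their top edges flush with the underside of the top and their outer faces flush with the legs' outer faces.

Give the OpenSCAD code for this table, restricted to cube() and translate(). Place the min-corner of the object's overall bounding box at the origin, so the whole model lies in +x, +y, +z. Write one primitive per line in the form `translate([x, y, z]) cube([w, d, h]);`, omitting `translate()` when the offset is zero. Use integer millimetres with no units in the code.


// leg_h = 723 - 48 = 675
// apron z = 675 - 109 = 566
translate([0, 0, 675]) cube([1128, 887, 48]);
translate([51, 51, 0]) cube([88, 88, 675]);
translate([989, 51, 0]) cube([88, 88, 675]);
translate([51, 748, 0]) cube([88, 88, 675]);
translate([989, 748, 0]) cube([88, 88, 675]);
translate([139, 51, 566]) cube([850, 88, 109]);
translate([139, 748, 566]) cube([850, 88, 109]);
translate([51, 139, 566]) cube([88, 609, 109]);
translate([989, 139, 566]) cube([88, 609, 109]);


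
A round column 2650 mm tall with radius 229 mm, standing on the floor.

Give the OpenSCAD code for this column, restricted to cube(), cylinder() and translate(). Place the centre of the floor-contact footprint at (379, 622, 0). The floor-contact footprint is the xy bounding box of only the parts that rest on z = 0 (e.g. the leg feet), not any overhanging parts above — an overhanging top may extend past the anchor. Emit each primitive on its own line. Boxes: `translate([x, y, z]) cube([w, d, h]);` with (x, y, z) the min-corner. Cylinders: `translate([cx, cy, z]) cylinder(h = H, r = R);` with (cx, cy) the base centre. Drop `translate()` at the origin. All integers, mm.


translate([379, 622, 0]) cylinder(h = 2650, r = 229);


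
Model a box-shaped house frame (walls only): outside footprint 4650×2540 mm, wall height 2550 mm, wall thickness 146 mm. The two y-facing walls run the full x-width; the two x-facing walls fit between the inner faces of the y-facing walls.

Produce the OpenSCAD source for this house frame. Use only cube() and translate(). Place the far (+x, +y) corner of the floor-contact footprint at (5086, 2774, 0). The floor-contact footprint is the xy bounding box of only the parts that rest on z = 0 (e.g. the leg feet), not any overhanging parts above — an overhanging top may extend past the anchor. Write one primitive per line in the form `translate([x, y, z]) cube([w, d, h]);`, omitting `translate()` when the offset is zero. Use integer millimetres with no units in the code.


translate([436, 234, 0]) cube([4650, 146, 2550]);
translate([436, 2628, 0]) cube([4650, 146, 2550]);
translate([436, 380, 0]) cube([146, 2248, 2550]);
translate([4940, 380, 0]) cube([146, 2248, 2550]);


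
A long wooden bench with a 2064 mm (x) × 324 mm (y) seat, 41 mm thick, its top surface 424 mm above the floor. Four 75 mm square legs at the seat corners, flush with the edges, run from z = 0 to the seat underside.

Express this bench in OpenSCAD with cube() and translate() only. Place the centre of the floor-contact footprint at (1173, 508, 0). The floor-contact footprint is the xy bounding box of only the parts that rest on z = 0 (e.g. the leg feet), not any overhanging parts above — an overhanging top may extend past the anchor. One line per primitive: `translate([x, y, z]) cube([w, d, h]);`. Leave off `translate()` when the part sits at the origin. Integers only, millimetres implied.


translate([141, 346, 383]) cube([2064, 324, 41]);
translate([141, 346, 0]) cube([75, 75, 383]);
translate([141, 595, 0]) cube([75, 75, 383]);
translate([2130, 346, 0]) cube([75, 75, 383]);
translate([2130, 595, 0]) cube([75, 75, 383]);


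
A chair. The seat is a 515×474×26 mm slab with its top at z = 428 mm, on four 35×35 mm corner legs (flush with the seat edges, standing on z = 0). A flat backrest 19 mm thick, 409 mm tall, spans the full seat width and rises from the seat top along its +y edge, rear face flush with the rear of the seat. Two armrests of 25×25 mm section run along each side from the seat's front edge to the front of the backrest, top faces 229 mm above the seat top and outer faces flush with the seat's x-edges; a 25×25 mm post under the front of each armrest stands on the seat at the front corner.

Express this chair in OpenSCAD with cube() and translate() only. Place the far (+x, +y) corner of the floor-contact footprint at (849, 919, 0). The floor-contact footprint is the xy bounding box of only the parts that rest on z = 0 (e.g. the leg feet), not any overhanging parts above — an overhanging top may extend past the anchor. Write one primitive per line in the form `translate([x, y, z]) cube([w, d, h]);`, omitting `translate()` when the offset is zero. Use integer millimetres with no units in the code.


// leg_h = 428 - 26 = 402
// arm post h = 229 - 25 = 204
translate([334, 445, 402]) cube([515, 474, 26]);
translate([334, 445, 0]) cube([35, 35, 402]);
translate([814, 445, 0]) cube([35, 35, 402]);
translate([334, 884, 0]) cube([35, 35, 402]);
translate([814, 884, 0]) cube([35, 35, 402]);
translate([334, 900, 428]) cube([515, 19, 409]);
translate([334, 445, 632]) cube([25, 455, 25]);
translate([824, 445, 632]) cube([25, 455, 25]);
translate([334, 445, 428]) cube([25, 25, 204]);
translate([824, 445, 428]) cube([25, 25, 204]);


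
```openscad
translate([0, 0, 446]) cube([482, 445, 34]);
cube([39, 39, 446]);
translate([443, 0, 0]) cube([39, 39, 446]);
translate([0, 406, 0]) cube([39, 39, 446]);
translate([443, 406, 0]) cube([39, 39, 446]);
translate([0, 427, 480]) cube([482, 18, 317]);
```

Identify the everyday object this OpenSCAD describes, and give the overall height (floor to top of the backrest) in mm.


A chair. The overall height is 797 mm.

A slab on four corner posts with a tall panel at the back — a chair. The seat slab sits at z = 446 with thickness 34, and the 317 mm backrest starts at the seat top, so the overall height is 446 + 34 + 317 = 797 mm.


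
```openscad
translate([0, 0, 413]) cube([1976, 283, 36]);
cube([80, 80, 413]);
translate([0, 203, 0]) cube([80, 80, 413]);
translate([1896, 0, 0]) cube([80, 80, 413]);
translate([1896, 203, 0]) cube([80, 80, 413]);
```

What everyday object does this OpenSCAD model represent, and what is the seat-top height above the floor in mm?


A bench. The seat-top height is 449 mm.

A long slab on four corner posts — a bench. The slab sits at z = 413 with thickness 36, so the top is 413 + 36 = 449 mm.


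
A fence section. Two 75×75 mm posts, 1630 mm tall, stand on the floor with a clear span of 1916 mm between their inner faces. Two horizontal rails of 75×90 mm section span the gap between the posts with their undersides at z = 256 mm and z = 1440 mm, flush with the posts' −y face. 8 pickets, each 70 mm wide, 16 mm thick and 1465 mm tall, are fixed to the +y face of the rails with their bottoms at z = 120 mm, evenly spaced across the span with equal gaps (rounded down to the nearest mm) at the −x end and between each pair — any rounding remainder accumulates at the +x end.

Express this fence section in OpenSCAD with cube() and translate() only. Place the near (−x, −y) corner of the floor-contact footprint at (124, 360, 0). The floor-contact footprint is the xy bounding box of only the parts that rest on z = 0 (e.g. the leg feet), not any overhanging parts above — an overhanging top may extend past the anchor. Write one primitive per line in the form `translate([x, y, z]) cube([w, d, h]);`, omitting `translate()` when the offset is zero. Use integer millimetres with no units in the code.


translate([124, 360, 0]) cube([75, 75, 1630]);
translate([2115, 360, 0]) cube([75, 75, 1630]);
translate([199, 360, 256]) cube([1916, 75, 90]);
translate([199, 360, 1440]) cube([1916, 75, 90]);
translate([349, 435, 120]) cube([70, 16, 1465]);
translate([569, 435, 120]) cube([70, 16, 1465]);
translate([789, 435, 120]) cube([70, 16, 1465]);
translate([1009, 435, 120]) cube([70, 16, 1465]);
translate([1229, 435, 120]) cube([70, 16, 1465]);
translate([1449, 435, 120]) cube([70, 16, 1465]);
translate([1669, 435, 120]) cube([70, 16, 1465]);
translate([1889, 435, 120]) cube([70, 16, 1465]);


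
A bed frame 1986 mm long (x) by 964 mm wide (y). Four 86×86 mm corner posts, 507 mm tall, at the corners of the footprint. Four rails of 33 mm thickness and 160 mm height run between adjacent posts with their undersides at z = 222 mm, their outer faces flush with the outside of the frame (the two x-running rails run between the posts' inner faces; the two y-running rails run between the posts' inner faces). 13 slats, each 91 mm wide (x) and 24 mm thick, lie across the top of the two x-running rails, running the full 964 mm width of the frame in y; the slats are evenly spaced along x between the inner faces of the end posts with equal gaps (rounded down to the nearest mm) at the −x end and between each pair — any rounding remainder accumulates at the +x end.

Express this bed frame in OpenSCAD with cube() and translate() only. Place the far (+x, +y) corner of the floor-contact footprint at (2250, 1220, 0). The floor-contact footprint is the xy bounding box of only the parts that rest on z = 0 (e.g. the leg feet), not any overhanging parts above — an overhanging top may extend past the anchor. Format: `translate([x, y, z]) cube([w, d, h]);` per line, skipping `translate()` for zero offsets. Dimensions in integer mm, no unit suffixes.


// slat z = rail_z + rail_h = 222 + 160 = 382
// slat gap = ⌊(1814 − 13·91) / 14⌋ = 45
translate([264, 256, 0]) cube([86, 86, 507]);
translate([264, 1134, 0]) cube([86, 86, 507]);
translate([2164, 256, 0]) cube([86, 86, 507]);
translate([2164, 1134, 0]) cube([86, 86, 507]);
translate([350, 256, 222]) cube([1814, 33, 160]);
translate([350, 1187, 222]) cube([1814, 33, 160]);
translate([264, 342, 222]) cube([33, 792, 160]);
translate([2217, 342, 222]) cube([33, 792, 160]);
translate([395, 256, 382]) cube([91, 964, 24]);
translate([531, 256, 382]) cube([91, 964, 24]);
translate([667, 256, 382]) cube([91, 964, 24]);
translate([803, 256, 382]) cube([91, 964, 24]);
translate([939, 256, 382]) cube([91, 964, 24]);
translate([1075, 256, 382]) cube([91, 964, 24]);
translate([1211, 256, 382]) cube([91, 964, 24]);
translate([1347, 256, 382]) cube([91, 964, 24]);
translate([1483, 256, 382]) cube([91, 964, 24]);
translate([1619, 256, 382]) cube([91, 964, 24]);
translate([1755, 256, 382]) cube([91, 964, 24]);
translate([1891, 256, 382]) cube([91, 964, 24]);
translate([2027, 256, 382]) cube([91, 964, 24]);


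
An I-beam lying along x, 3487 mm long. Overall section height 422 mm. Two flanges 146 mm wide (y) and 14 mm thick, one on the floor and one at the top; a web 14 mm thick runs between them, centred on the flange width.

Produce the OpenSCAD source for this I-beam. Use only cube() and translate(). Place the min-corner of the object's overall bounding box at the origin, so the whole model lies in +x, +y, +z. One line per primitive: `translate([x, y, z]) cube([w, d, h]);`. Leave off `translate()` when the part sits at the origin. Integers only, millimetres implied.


cube([3487, 146, 14]);
translate([0, 66, 14]) cube([3487, 14, 394]);
translate([0, 0, 408]) cube([3487, 146, 14]);


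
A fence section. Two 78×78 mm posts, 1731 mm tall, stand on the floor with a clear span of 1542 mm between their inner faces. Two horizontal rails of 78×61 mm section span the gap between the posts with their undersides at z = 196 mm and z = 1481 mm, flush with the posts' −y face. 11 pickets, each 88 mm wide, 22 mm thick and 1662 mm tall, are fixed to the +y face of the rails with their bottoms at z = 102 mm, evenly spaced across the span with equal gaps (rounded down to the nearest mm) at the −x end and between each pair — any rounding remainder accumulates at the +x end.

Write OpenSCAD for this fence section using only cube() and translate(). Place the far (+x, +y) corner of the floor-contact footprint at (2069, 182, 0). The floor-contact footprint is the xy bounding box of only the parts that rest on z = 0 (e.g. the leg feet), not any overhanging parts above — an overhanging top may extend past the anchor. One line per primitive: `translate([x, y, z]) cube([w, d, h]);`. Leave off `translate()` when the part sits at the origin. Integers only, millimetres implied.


translate([371, 104, 0]) cube([78, 78, 1731]);
translate([1991, 104, 0]) cube([78, 78, 1731]);
translate([449, 104, 196]) cube([1542, 78, 61]);
translate([449, 104, 1481]) cube([1542, 78, 61]);
translate([496, 182, 102]) cube([88, 22, 1662]);
translate([631, 182, 102]) cube([88, 22, 1662]);
translate([766, 182, 102]) cube([88, 22, 1662]);
translate([901, 182, 102]) cube([88, 22, 1662]);
translate([1036, 182, 102]) cube([88, 22, 1662]);
translate([1171, 182, 102]) cube([88, 22, 1662]);
translate([1306, 182, 102]) cube([88, 22, 1662]);
translate([1441, 182, 102]) cube([88, 22, 1662]);
translate([1576, 182, 102]) cube([88, 22, 1662]);
translate([1711, 182, 102]) cube([88, 22, 1662]);
translate([1846, 182, 102]) cube([88, 22, 1662]);


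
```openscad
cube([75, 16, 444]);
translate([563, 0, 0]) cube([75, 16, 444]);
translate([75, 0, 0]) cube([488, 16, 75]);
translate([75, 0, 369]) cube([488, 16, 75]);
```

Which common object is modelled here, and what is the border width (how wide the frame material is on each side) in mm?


A picture frame. The border width is 75 mm.

Four thin pieces enclosing a rectangular opening — a picture frame. The two full-height stiles are 444 mm tall; the top rail sits at z = 369 and is 75 mm tall, so the border above the opening is 444 − 369 = 75 mm, matching the stile x-width.


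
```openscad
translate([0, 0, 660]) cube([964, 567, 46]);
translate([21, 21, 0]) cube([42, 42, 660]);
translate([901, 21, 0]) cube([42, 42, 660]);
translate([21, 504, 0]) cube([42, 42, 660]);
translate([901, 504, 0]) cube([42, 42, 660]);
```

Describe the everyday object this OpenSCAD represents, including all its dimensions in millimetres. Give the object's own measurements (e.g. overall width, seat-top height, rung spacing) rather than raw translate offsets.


A rectangular dining table. The top is 964×567×46 mm with its upper surface at z = 706 mm. It stands on four 42×42 mm square legs, each inset 21 mm from the nearest pair of top edges, running from the floor to the underside of the top.
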